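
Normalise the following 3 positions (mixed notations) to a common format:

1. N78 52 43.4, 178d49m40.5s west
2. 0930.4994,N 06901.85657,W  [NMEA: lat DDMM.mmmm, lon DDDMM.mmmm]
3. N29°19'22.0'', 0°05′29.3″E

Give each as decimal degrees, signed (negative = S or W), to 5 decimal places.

Point 1:
  Lat: 52′ + 43.4″ = 52.72333′; 78 + 52.72333/60 = 78.878722
  N ⇒ keep positive
  λ: 178 + 49/60 + 40.5/3600 = 178.827917
  hemisphere W, so the sign is −
Point 2:
  Lat: split at 2 digits → 09° and 30.4994′; 9 + 30.4994/60 = 9.508323
  N → positive
  λ: degrees = first 3 digits = 69, minutes = 1.85657; 69 + 1.85657/60 = 69.030943
  hemisphere W, so the sign is −
Point 3:
  φ: 19′ + 22″ = 19.36667′; 29 + 19.36667/60 = 29.322778
  N → positive
  Longitude: 0 + 5/60 + 29.3/3600 = 0.091472
  E → positive

1. 78.87872, -178.82792
2. 9.50832, -69.03094
3. 29.32278, 0.09147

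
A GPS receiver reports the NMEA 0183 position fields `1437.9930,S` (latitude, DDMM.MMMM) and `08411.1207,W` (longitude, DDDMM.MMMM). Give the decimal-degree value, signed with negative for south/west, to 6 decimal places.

φ: split at 2 digits → 14° and 37.993′; 14 + 37.993/60 = 14.6332167
S ⇒ negate
λ: degrees = first 3 digits = 84, minutes = 11.1207; 84 + 11.1207/60 = 84.1853450
W ⇒ negate

-14.633217, -84.185345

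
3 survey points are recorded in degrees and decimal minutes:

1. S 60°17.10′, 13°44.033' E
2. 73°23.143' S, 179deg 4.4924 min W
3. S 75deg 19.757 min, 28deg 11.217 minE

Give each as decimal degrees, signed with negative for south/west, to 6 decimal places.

Point 1:
  Latitude: 60 + 17.1/60 = 60.2850000
  hemisphere S, so the sign is −
  Lon: 44.033′ = 0.733883°; total 13.7338833
  E ⇒ keep positive
Point 2:
  φ: 23.143′ = 0.385717°; total 73.3857167
  S ⇒ negate
  λ: 4.4924′ = 0.074873°; total 179.0748733
  W → negative
Point 3:
  Lat: 19.757′ = 0.329283°; total 75.3292833
  hemisphere S, so the sign is −
  Longitude: 11.217′ = 0.186950°; total 28.1869500
  E ⇒ keep positive

1. -60.285000, 13.733883
2. -73.385717, -179.074873
3. -75.329283, 28.186950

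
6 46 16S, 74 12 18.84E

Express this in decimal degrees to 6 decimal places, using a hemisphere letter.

Lat: 6 + 46/60 + 16/3600 = 6.7711111
λ: 74° + 12/60 + 18.84/3600 = 74 + 0.200000 + 0.005233 = 74.2052333

6.771111° S, 74.205233° E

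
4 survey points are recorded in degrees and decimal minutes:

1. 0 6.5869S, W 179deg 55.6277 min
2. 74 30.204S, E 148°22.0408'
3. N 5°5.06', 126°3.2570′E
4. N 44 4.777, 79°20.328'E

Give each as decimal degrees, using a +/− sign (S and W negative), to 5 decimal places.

1. -0.10978, -179.92713
2. -74.50340, 148.36735
3. 5.08433, 126.05428
4. 44.07962, 79.33880

Point 1:
  Latitude: 6.5869′ = 0.109782°; total 0.109782
  S → negative
  Longitude: 55.6277′ = 0.927128°; total 179.927128
  W ⇒ negate
Point 2:
  Lat: 74 + 30.204/60 = 74.503400
  S → negative
  λ: 148 + 22.0408/60 = 148.367347
  E ⇒ keep positive
Point 3:
  Lat: 5.06′ = 0.084333°; total 5.084333
  N → positive
  Lon: 3.257′ = 0.054283°; total 126.054283
  E ⇒ keep positive
Point 4:
  φ: 44 + 4.777/60 = 44.079617
  N → positive
  Longitude: 20.328′ = 0.338800°; total 79.338800
  E → positive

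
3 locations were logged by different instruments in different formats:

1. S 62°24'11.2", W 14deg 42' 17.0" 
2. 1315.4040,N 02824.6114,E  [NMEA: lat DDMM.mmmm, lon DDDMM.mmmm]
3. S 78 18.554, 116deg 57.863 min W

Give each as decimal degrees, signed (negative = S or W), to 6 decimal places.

1. -62.403111, -14.704722
2. 13.256733, 28.410190
3. -78.309233, -116.964383

Point 1:
  Lat: 62 + 24/60 + 11.2/3600 = 62.4031111
  S → negative
  Longitude: 42′ + 17″ = 42.28333′; 14 + 42.28333/60 = 14.7047222
  hemisphere W, so the sign is −
Point 2:
  φ: degrees = first 2 digits = 13, minutes = 15.404; 13 + 15.404/60 = 13.2567333
  N ⇒ keep positive
  Lon: degrees = first 3 digits = 28, minutes = 24.6114; 28 + 24.6114/60 = 28.4101900
  E ⇒ keep positive
Point 3:
  Latitude: 18.554′ = 0.309233°; total 78.3092333
  S → negative
  Longitude: 116 + 57.863/60 = 116.9643833
  W → negative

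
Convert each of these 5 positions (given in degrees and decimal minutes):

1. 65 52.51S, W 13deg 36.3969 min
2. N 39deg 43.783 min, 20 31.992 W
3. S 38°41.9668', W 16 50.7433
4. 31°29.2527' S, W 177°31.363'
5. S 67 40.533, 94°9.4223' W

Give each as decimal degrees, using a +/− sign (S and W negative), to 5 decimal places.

Point 1:
  φ: 65 + 52.51/60 = 65.875167
  hemisphere S, so the sign is −
  λ: 13 + 36.3969/60 = 13.606615
  hemisphere W, so the sign is −
Point 2:
  Lat: 39 + 43.783/60 = 39.729717
  N ⇒ keep positive
  Longitude: 20 + 31.992/60 = 20.533200
  W → negative
Point 3:
  φ: 41.9668′ = 0.699447°; total 38.699447
  S → negative
  λ: 50.7433′ = 0.845722°; total 16.845722
  hemisphere W, so the sign is −
Point 4:
  Lat: 31 + 29.2527/60 = 31.487545
  S → negative
  λ: 31.363′ = 0.522717°; total 177.522717
  W ⇒ negate
Point 5:
  φ: 67 + 40.533/60 = 67.675550
  S → negative
  Lon: 94 + 9.4223/60 = 94.157038
  W → negative

1. -65.87517, -13.60662
2. 39.72972, -20.53320
3. -38.69945, -16.84572
4. -31.48755, -177.52272
5. -67.67555, -94.15704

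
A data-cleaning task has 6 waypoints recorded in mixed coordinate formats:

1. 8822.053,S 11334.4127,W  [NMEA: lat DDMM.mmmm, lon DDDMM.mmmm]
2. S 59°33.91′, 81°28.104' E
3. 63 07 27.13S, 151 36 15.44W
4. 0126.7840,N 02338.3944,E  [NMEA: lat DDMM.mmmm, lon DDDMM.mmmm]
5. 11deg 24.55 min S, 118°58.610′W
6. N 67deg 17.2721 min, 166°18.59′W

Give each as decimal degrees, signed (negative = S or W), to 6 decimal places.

Point 1:
  Lat: split at 2 digits → 88° and 22.053′; 88 + 22.053/60 = 88.3675500
  S → negative
  Lon: degrees = first 3 digits = 113, minutes = 34.4127; 113 + 34.4127/60 = 113.5735450
  W → negative
Point 2:
  Latitude: 33.91′ = 0.565167°; total 59.5651667
  S ⇒ negate
  Lon: 28.104′ = 0.468400°; total 81.4684000
  E ⇒ keep positive
Point 3:
  Latitude: 7′ + 27.13″ = 7.45217′; 63 + 7.45217/60 = 63.1242028
  S ⇒ negate
  λ: 151° + 36/60 + 15.44/3600 = 151 + 0.600000 + 0.004289 = 151.6042889
  W ⇒ negate
Point 4:
  Lat: degrees = first 2 digits = 1, minutes = 26.784; 1 + 26.784/60 = 1.4464000
  N → positive
  Longitude: split at 3 digits → 023° and 38.3944′; 23 + 38.3944/60 = 23.6399067
  E ⇒ keep positive
Point 5:
  Lat: 11 + 24.55/60 = 11.4091667
  hemisphere S, so the sign is −
  λ: 118 + 58.61/60 = 118.9768333
  hemisphere W, so the sign is −
Point 6:
  φ: 67 + 17.2721/60 = 67.2878683
  N → positive
  Lon: 166 + 18.59/60 = 166.3098333
  hemisphere W, so the sign is −

1. -88.367550, -113.573545
2. -59.565167, 81.468400
3. -63.124203, -151.604289
4. 1.446400, 23.639907
5. -11.409167, -118.976833
6. 67.287868, -166.309833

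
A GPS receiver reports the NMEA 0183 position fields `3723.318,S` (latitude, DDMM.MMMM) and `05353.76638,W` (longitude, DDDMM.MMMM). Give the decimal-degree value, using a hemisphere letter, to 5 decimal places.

φ: split at 2 digits → 37° and 23.318′; 37 + 23.318/60 = 37.388633
λ: degrees = first 3 digits = 53, minutes = 53.76638; 53 + 53.76638/60 = 53.896106

37.38863° S, 53.89611° W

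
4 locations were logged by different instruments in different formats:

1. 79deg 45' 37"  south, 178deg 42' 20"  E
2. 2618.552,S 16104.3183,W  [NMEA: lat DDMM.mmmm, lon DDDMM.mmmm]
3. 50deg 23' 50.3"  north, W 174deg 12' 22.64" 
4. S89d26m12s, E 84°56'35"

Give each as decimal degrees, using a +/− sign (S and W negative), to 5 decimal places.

Point 1:
  Lat: 79 + 45/60 + 37/3600 = 79.760278
  S → negative
  Lon: 178° + 42/60 + 20/3600 = 178 + 0.700000 + 0.005556 = 178.705556
  E → positive
Point 2:
  Latitude: split at 2 digits → 26° and 18.552′; 26 + 18.552/60 = 26.309200
  S → negative
  Longitude: split at 3 digits → 161° and 4.3183′; 161 + 4.3183/60 = 161.071972
  W → negative
Point 3:
  Lat: 23′ + 50.3″ = 23.83833′; 50 + 23.83833/60 = 50.397306
  N → positive
  λ: 12′ + 22.64″ = 12.37733′; 174 + 12.37733/60 = 174.206289
  W → negative
Point 4:
  Lat: 26′ + 12″ = 26.20000′; 89 + 26.20000/60 = 89.436667
  S → negative
  Longitude: 84° + 56/60 + 35/3600 = 84 + 0.933333 + 0.009722 = 84.943056
  E ⇒ keep positive

1. -79.76028, 178.70556
2. -26.30920, -161.07197
3. 50.39731, -174.20629
4. -89.43667, 84.94306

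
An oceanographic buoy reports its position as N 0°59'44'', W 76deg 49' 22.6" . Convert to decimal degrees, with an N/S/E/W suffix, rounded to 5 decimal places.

0.99556° N, 76.82294° W

φ: 0° + 59/60 + 44/3600 = 0 + 0.983333 + 0.012222 = 0.995556
Lon: 76° + 49/60 + 22.6/3600 = 76 + 0.816667 + 0.006278 = 76.822944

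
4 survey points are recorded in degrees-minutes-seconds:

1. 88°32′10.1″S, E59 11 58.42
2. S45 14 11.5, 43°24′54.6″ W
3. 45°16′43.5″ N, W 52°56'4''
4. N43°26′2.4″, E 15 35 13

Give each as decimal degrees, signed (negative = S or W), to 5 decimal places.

Point 1:
  Lat: 88 + 32/60 + 10.1/3600 = 88.536139
  S → negative
  λ: 59 + 11/60 + 58.42/3600 = 59.199561
  E ⇒ keep positive
Point 2:
  Lat: 45 + 14/60 + 11.5/3600 = 45.236528
  S ⇒ negate
  Lon: 43 + 24/60 + 54.6/3600 = 43.415167
  W ⇒ negate
Point 3:
  Lat: 16′ + 43.5″ = 16.72500′; 45 + 16.72500/60 = 45.278750
  N ⇒ keep positive
  λ: 52° + 56/60 + 4/3600 = 52 + 0.933333 + 0.001111 = 52.934444
  hemisphere W, so the sign is −
Point 4:
  Lat: 43° + 26/60 + 2.4/3600 = 43 + 0.433333 + 0.000667 = 43.434000
  N ⇒ keep positive
  Lon: 35′ + 13″ = 35.21667′; 15 + 35.21667/60 = 15.586944
  E → positive

1. -88.53614, 59.19956
2. -45.23653, -43.41517
3. 45.27875, -52.93444
4. 43.43400, 15.58694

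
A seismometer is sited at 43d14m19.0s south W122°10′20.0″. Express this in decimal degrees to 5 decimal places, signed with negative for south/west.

Latitude: 43° + 14/60 + 19/3600 = 43 + 0.233333 + 0.005278 = 43.238611
S → negative
Longitude: 122° + 10/60 + 20/3600 = 122 + 0.166667 + 0.005556 = 122.172222
W ⇒ negate

-43.23861, -122.17222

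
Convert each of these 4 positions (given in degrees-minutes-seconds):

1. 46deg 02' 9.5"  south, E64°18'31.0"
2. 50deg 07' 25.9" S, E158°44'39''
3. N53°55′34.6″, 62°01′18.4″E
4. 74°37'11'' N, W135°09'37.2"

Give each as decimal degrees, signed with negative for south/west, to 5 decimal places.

1. -46.03597, 64.30861
2. -50.12386, 158.74417
3. 53.92628, 62.02178
4. 74.61972, -135.16033

Point 1:
  φ: 46° + 2/60 + 9.5/3600 = 46 + 0.033333 + 0.002639 = 46.035972
  S ⇒ negate
  λ: 18′ + 31″ = 18.51667′; 64 + 18.51667/60 = 64.308611
  E ⇒ keep positive
Point 2:
  Latitude: 50 + 7/60 + 25.9/3600 = 50.123861
  S → negative
  Lon: 158° + 44/60 + 39/3600 = 158 + 0.733333 + 0.010833 = 158.744167
  E ⇒ keep positive
Point 3:
  φ: 53 + 55/60 + 34.6/3600 = 53.926278
  N ⇒ keep positive
  Lon: 1′ + 18.4″ = 1.30667′; 62 + 1.30667/60 = 62.021778
  E → positive
Point 4:
  Latitude: 37′ + 11″ = 37.18333′; 74 + 37.18333/60 = 74.619722
  N → positive
  λ: 135 + 9/60 + 37.2/3600 = 135.160333
  W → negative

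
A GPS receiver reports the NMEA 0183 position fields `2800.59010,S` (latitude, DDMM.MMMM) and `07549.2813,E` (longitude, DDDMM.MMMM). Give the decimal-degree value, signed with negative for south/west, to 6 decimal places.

-28.009835, 75.821355

Latitude: split at 2 digits → 28° and 0.5901′; 28 + 0.5901/60 = 28.0098350
S → negative
Longitude: split at 3 digits → 075° and 49.2813′; 75 + 49.2813/60 = 75.8213550
E → positive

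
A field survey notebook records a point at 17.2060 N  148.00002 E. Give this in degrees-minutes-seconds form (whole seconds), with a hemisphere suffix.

Latitude: 0.206000° → 12.36000′; 0.36000 × 60 = 21.60″
Lon: 0.000020° → 0.00120′; 0.00120 × 60 = 0.07″

17°12′22″ N, 148°00′0″ E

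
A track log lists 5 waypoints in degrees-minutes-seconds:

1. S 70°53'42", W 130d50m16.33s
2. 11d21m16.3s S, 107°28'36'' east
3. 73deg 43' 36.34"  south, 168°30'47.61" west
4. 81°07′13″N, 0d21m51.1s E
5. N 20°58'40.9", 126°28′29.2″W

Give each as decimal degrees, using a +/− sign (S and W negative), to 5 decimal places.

1. -70.89500, -130.83787
2. -11.35453, 107.47667
3. -73.72676, -168.51323
4. 81.12028, 0.36419
5. 20.97803, -126.47478

Point 1:
  Latitude: 70° + 53/60 + 42/3600 = 70 + 0.883333 + 0.011667 = 70.895000
  hemisphere S, so the sign is −
  Longitude: 130 + 50/60 + 16.33/3600 = 130.837869
  hemisphere W, so the sign is −
Point 2:
  Latitude: 11 + 21/60 + 16.3/3600 = 11.354528
  hemisphere S, so the sign is −
  λ: 107 + 28/60 + 36/3600 = 107.476667
  E ⇒ keep positive
Point 3:
  φ: 73 + 43/60 + 36.34/3600 = 73.726761
  hemisphere S, so the sign is −
  Longitude: 30′ + 47.61″ = 30.79350′; 168 + 30.79350/60 = 168.513225
  W → negative
Point 4:
  Latitude: 81° + 7/60 + 13/3600 = 81 + 0.116667 + 0.003611 = 81.120278
  N ⇒ keep positive
  Lon: 21′ + 51.1″ = 21.85167′; 0 + 21.85167/60 = 0.364194
  E → positive
Point 5:
  Lat: 20° + 58/60 + 40.9/3600 = 20 + 0.966667 + 0.011361 = 20.978028
  N ⇒ keep positive
  Lon: 126 + 28/60 + 29.2/3600 = 126.474778
  W ⇒ negate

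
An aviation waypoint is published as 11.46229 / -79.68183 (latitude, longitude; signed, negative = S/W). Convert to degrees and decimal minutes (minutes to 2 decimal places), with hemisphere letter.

Latitude: fractional part 0.462290 → 27.7374 minutes
Longitude is negative → W; |value| = 79.681830
Longitude: fractional part 0.681830 → 40.9098 minutes

11° 27.74′ N, 79° 40.91′ W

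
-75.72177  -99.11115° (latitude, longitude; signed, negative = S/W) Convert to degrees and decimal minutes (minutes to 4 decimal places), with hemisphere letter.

Latitude is negative → S; |value| = 75.721770
Lat: 75° + 0.721770 × 60 = 75° 43.306200′
Longitude is negative → W; |value| = 99.111150
λ: 99° + 0.111150 × 60 = 99° 6.669000′

75° 43.3062′ S, 99° 6.6690′ W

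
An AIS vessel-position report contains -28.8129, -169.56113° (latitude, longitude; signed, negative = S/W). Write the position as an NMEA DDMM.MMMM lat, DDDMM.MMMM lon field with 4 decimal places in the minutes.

2848.7740,S / 16933.6678,W

Latitude is negative → S; |value| = 28.812900
Lat: 28° + 0.812900 × 60 = 28° 48.774000′
Longitude is negative → W; |value| = 169.561130
Longitude: fractional part 0.561130 → 33.667800 minutes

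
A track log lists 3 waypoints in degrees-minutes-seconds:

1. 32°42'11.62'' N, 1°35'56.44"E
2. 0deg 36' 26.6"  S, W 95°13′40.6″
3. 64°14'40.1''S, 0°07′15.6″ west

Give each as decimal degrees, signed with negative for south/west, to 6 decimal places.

1. 32.703228, 1.599011
2. -0.607389, -95.227944
3. -64.244472, -0.121000

Point 1:
  Lat: 32 + 42/60 + 11.62/3600 = 32.7032278
  N ⇒ keep positive
  Longitude: 35′ + 56.44″ = 35.94067′; 1 + 35.94067/60 = 1.5990111
  E ⇒ keep positive
Point 2:
  φ: 36′ + 26.6″ = 36.44333′; 0 + 36.44333/60 = 0.6073889
  S ⇒ negate
  Longitude: 13′ + 40.6″ = 13.67667′; 95 + 13.67667/60 = 95.2279444
  W ⇒ negate
Point 3:
  Lat: 64° + 14/60 + 40.1/3600 = 64 + 0.233333 + 0.011139 = 64.2444722
  S → negative
  Lon: 0 + 7/60 + 15.6/3600 = 0.1210000
  W ⇒ negate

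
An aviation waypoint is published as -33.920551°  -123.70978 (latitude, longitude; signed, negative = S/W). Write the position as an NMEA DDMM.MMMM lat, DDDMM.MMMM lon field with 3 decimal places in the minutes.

3355.233,S / 12342.587,W

Latitude is negative → S; |value| = 33.920551
φ: minutes = (33.920551 − 33) × 60 = 55.23306
Longitude is negative → W; |value| = 123.709780
λ: minutes = (123.709780 − 123) × 60 = 42.58680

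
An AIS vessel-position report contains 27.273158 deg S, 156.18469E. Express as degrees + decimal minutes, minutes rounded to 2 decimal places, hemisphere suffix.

Latitude: fractional part 0.273158 → 16.3895 minutes
Longitude: minutes = (156.184690 − 156) × 60 = 11.0814

27° 16.39′ S, 156° 11.08′ E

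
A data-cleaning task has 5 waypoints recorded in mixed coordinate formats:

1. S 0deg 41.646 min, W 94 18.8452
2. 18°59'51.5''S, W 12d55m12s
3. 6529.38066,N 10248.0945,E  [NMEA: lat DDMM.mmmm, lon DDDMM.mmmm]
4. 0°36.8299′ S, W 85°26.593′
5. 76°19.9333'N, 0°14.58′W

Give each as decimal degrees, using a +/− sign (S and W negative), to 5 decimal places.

1. -0.69410, -94.31409
2. -18.99764, -12.92000
3. 65.48968, 102.80158
4. -0.61383, -85.44322
5. 76.33222, -0.24300

Point 1:
  Lat: 41.646′ = 0.694100°; total 0.694100
  S → negative
  λ: 18.8452′ = 0.314087°; total 94.314087
  W ⇒ negate
Point 2:
  Latitude: 18 + 59/60 + 51.5/3600 = 18.997639
  hemisphere S, so the sign is −
  Longitude: 12° + 55/60 + 12/3600 = 12 + 0.916667 + 0.003333 = 12.920000
  W → negative
Point 3:
  φ: degrees = first 2 digits = 65, minutes = 29.38066; 65 + 29.38066/60 = 65.489678
  N → positive
  Longitude: split at 3 digits → 102° and 48.0945′; 102 + 48.0945/60 = 102.801575
  E → positive
Point 4:
  Lat: 36.8299′ = 0.613832°; total 0.613832
  S ⇒ negate
  Lon: 85 + 26.593/60 = 85.443217
  W → negative
Point 5:
  Latitude: 19.9333′ = 0.332222°; total 76.332222
  N → positive
  λ: 0 + 14.58/60 = 0.243000
  hemisphere W, so the sign is −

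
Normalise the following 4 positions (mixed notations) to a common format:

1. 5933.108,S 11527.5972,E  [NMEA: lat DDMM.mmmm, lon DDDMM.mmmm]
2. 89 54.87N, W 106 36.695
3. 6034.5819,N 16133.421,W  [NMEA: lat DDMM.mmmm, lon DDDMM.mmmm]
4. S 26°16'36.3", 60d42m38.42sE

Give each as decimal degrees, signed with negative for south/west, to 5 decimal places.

Point 1:
  Latitude: split at 2 digits → 59° and 33.108′; 59 + 33.108/60 = 59.551800
  S → negative
  Lon: split at 3 digits → 115° and 27.5972′; 115 + 27.5972/60 = 115.459953
  E ⇒ keep positive
Point 2:
  Latitude: 89 + 54.87/60 = 89.914500
  N ⇒ keep positive
  Longitude: 36.695′ = 0.611583°; total 106.611583
  hemisphere W, so the sign is −
Point 3:
  φ: split at 2 digits → 60° and 34.5819′; 60 + 34.5819/60 = 60.576365
  N ⇒ keep positive
  λ: split at 3 digits → 161° and 33.421′; 161 + 33.421/60 = 161.557017
  W → negative
Point 4:
  φ: 26° + 16/60 + 36.3/3600 = 26 + 0.266667 + 0.010083 = 26.276750
  S ⇒ negate
  Longitude: 42′ + 38.42″ = 42.64033′; 60 + 42.64033/60 = 60.710672
  E → positive

1. -59.55180, 115.45995
2. 89.91450, -106.61158
3. 60.57637, -161.55702
4. -26.27675, 60.71067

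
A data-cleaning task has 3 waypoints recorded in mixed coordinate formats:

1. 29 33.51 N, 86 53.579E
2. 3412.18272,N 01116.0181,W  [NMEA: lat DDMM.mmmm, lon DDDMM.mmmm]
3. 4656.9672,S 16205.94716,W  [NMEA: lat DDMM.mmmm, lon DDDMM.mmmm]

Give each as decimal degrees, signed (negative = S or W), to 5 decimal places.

1. 29.55850, 86.89298
2. 34.20305, -11.26697
3. -46.94945, -162.09912

Point 1:
  φ: 33.51′ = 0.558500°; total 29.558500
  N → positive
  Longitude: 86 + 53.579/60 = 86.892983
  E → positive
Point 2:
  Latitude: split at 2 digits → 34° and 12.18272′; 34 + 12.18272/60 = 34.203045
  N → positive
  Lon: split at 3 digits → 011° and 16.0181′; 11 + 16.0181/60 = 11.266968
  W ⇒ negate
Point 3:
  Latitude: split at 2 digits → 46° and 56.9672′; 46 + 56.9672/60 = 46.949453
  S → negative
  Longitude: split at 3 digits → 162° and 5.94716′; 162 + 5.94716/60 = 162.099119
  W ⇒ negate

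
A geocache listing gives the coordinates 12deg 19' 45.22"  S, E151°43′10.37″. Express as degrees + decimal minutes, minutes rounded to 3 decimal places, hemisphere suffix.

φ: seconds/60 = 0.75367; minutes = 19 + 0.75367 = 19.75367
Lon: 43 + 10.37/60 = 43.17283′

12° 19.754′ S, 151° 43.173′ E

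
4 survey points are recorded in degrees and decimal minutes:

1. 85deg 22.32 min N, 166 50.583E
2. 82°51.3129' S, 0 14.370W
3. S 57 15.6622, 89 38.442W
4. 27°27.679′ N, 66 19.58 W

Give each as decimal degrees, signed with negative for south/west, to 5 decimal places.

Point 1:
  Lat: 85 + 22.32/60 = 85.372000
  N → positive
  Lon: 166 + 50.583/60 = 166.843050
  E ⇒ keep positive
Point 2:
  Lat: 82 + 51.3129/60 = 82.855215
  hemisphere S, so the sign is −
  λ: 14.37′ = 0.239500°; total 0.239500
  W → negative
Point 3:
  φ: 57 + 15.6622/60 = 57.261037
  S ⇒ negate
  λ: 38.442′ = 0.640700°; total 89.640700
  W → negative
Point 4:
  Latitude: 27 + 27.679/60 = 27.461317
  N ⇒ keep positive
  λ: 19.58′ = 0.326333°; total 66.326333
  hemisphere W, so the sign is −

1. 85.37200, 166.84305
2. -82.85522, -0.23950
3. -57.26104, -89.64070
4. 27.46132, -66.32633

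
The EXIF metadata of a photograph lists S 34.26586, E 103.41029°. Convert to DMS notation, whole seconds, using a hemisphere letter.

34°15′57″ S, 103°24′37″ E

Latitude: 0.265860° → 15.95160′; 0.95160 × 60 = 57.10″
λ: whole degrees 103; 24.61740′ → 24′ and 37.04″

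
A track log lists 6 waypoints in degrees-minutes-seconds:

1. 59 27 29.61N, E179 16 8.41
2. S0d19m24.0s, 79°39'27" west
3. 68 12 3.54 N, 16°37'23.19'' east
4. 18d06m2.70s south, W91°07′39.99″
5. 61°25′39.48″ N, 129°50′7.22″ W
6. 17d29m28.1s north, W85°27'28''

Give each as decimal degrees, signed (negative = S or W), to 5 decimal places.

Point 1:
  Latitude: 27′ + 29.61″ = 27.49350′; 59 + 27.49350/60 = 59.458225
  N → positive
  λ: 179° + 16/60 + 8.41/3600 = 179 + 0.266667 + 0.002336 = 179.269003
  E ⇒ keep positive
Point 2:
  Latitude: 19′ + 24″ = 19.40000′; 0 + 19.40000/60 = 0.323333
  S → negative
  Longitude: 79° + 39/60 + 27/3600 = 79 + 0.650000 + 0.007500 = 79.657500
  hemisphere W, so the sign is −
Point 3:
  Latitude: 68 + 12/60 + 3.54/3600 = 68.200983
  N → positive
  Lon: 16 + 37/60 + 23.19/3600 = 16.623108
  E ⇒ keep positive
Point 4:
  Lat: 18 + 6/60 + 2.7/3600 = 18.100750
  hemisphere S, so the sign is −
  Longitude: 91 + 7/60 + 39.99/3600 = 91.127775
  W → negative
Point 5:
  Lat: 61 + 25/60 + 39.48/3600 = 61.427633
  N ⇒ keep positive
  Longitude: 129 + 50/60 + 7.22/3600 = 129.835339
  W → negative
Point 6:
  Lat: 29′ + 28.1″ = 29.46833′; 17 + 29.46833/60 = 17.491139
  N ⇒ keep positive
  Longitude: 85° + 27/60 + 28/3600 = 85 + 0.450000 + 0.007778 = 85.457778
  W → negative

1. 59.45823, 179.26900
2. -0.32333, -79.65750
3. 68.20098, 16.62311
4. -18.10075, -91.12778
5. 61.42763, -129.83534
6. 17.49114, -85.45778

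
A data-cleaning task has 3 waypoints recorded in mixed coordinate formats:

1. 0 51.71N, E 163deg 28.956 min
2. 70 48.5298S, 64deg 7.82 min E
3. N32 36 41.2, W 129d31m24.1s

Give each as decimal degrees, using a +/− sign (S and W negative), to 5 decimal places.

Point 1:
  Latitude: 0 + 51.71/60 = 0.861833
  N ⇒ keep positive
  λ: 163 + 28.956/60 = 163.482600
  E → positive
Point 2:
  Lat: 48.5298′ = 0.808830°; total 70.808830
  S → negative
  λ: 7.82′ = 0.130333°; total 64.130333
  E ⇒ keep positive
Point 3:
  Lat: 32° + 36/60 + 41.2/3600 = 32 + 0.600000 + 0.011444 = 32.611444
  N → positive
  λ: 129° + 31/60 + 24.1/3600 = 129 + 0.516667 + 0.006694 = 129.523361
  W → negative

1. 0.86183, 163.48260
2. -70.80883, 64.13033
3. 32.61144, -129.52336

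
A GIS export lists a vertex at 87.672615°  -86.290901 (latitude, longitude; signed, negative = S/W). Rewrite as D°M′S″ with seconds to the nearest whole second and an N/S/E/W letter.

φ: whole degrees 87; 40.35690′ → 40′ and 21.41″
Longitude is negative → W; |value| = 86.290901
Longitude: whole degrees 86; 17.45406′ → 17′ and 27.24″

87°40′21″ N, 86°17′27″ W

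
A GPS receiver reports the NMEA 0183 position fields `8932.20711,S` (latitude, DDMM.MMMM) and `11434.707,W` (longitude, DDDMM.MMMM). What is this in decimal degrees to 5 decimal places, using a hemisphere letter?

89.53679° S, 114.57845° W

Latitude: split at 2 digits → 89° and 32.20711′; 89 + 32.20711/60 = 89.536785
Longitude: degrees = first 3 digits = 114, minutes = 34.707; 114 + 34.707/60 = 114.578450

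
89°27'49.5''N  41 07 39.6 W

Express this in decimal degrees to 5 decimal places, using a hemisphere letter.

89.46375° N, 41.12767° W

Lat: 27′ + 49.5″ = 27.82500′; 89 + 27.82500/60 = 89.463750
λ: 7′ + 39.6″ = 7.66000′; 41 + 7.66000/60 = 41.127667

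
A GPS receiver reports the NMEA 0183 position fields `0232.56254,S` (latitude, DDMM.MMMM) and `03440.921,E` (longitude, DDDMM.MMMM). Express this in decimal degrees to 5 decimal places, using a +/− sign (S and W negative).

-2.54271, 34.68202

φ: split at 2 digits → 02° and 32.56254′; 2 + 32.56254/60 = 2.542709
S → negative
Lon: degrees = first 3 digits = 34, minutes = 40.921; 34 + 40.921/60 = 34.682017
E ⇒ keep positive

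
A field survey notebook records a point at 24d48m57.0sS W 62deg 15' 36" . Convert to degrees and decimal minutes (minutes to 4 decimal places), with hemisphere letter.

24° 48.9500′ S, 62° 15.6000′ W

Lat: seconds/60 = 0.95000; minutes = 48 + 0.95000 = 48.950000
λ: seconds/60 = 0.60000; minutes = 15 + 0.60000 = 15.600000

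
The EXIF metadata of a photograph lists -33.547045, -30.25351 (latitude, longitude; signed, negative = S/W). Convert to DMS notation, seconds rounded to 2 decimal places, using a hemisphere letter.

33°32′49.36″ S, 30°15′12.64″ W

Latitude is negative → S; |value| = 33.547045
Lat: whole degrees 33; 32.82270′ → 32′ and 49.3620″
Longitude is negative → W; |value| = 30.253510
Longitude: 0.253510 × 60 = 15.21060′ → 15′, remainder × 60 = 12.6360″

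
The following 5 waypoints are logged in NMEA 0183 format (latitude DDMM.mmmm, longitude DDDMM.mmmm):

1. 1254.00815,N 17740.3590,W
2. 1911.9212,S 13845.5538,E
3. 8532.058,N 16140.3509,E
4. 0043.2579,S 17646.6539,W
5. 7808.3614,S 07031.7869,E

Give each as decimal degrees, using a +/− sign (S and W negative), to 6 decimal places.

1. 12.900136, -177.672650
2. -19.198687, 138.759230
3. 85.534300, 161.672515
4. -0.720965, -176.777565
5. -78.139357, 70.529782

Point 1:
  φ: degrees = first 2 digits = 12, minutes = 54.00815; 12 + 54.00815/60 = 12.9001358
  N → positive
  Longitude: split at 3 digits → 177° and 40.359′; 177 + 40.359/60 = 177.6726500
  W ⇒ negate
Point 2:
  φ: degrees = first 2 digits = 19, minutes = 11.9212; 19 + 11.9212/60 = 19.1986867
  hemisphere S, so the sign is −
  Lon: split at 3 digits → 138° and 45.5538′; 138 + 45.5538/60 = 138.7592300
  E → positive
Point 3:
  Lat: degrees = first 2 digits = 85, minutes = 32.058; 85 + 32.058/60 = 85.5343000
  N → positive
  λ: degrees = first 3 digits = 161, minutes = 40.3509; 161 + 40.3509/60 = 161.6725150
  E ⇒ keep positive
Point 4:
  Lat: degrees = first 2 digits = 0, minutes = 43.2579; 0 + 43.2579/60 = 0.7209650
  S → negative
  λ: split at 3 digits → 176° and 46.6539′; 176 + 46.6539/60 = 176.7775650
  W → negative
Point 5:
  Lat: degrees = first 2 digits = 78, minutes = 8.3614; 78 + 8.3614/60 = 78.1393567
  S ⇒ negate
  λ: split at 3 digits → 070° and 31.7869′; 70 + 31.7869/60 = 70.5297817
  E → positive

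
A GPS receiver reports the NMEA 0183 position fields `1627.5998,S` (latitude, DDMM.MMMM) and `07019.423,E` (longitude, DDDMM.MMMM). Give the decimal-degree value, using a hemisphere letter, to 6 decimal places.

φ: degrees = first 2 digits = 16, minutes = 27.5998; 16 + 27.5998/60 = 16.4599967
Longitude: degrees = first 3 digits = 70, minutes = 19.423; 70 + 19.423/60 = 70.3237167

16.459997° S, 70.323717° E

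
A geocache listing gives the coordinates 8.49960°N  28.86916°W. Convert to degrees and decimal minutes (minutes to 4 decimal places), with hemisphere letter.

8° 29.9760′ N, 28° 52.1496′ W

Lat: minutes = (8.499600 − 8) × 60 = 29.976000
Longitude: minutes = (28.869160 − 28) × 60 = 52.149600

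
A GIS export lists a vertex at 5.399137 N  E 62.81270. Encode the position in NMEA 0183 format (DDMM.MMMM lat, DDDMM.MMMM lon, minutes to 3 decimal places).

0523.948,N / 06248.762,E

φ: fractional part 0.399137 → 23.94822 minutes
λ: fractional part 0.812700 → 48.76200 minutes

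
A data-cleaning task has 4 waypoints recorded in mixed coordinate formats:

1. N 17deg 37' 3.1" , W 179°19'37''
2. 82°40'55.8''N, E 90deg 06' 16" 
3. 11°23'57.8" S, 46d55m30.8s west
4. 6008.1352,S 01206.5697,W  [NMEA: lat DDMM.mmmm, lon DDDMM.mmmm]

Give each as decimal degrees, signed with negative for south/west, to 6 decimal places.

1. 17.617528, -179.326944
2. 82.682167, 90.104444
3. -11.399389, -46.925222
4. -60.135587, -12.109495

Point 1:
  Lat: 17 + 37/60 + 3.1/3600 = 17.6175278
  N → positive
  Longitude: 179 + 19/60 + 37/3600 = 179.3269444
  W ⇒ negate
Point 2:
  Latitude: 82° + 40/60 + 55.8/3600 = 82 + 0.666667 + 0.015500 = 82.6821667
  N → positive
  λ: 6′ + 16″ = 6.26667′; 90 + 6.26667/60 = 90.1044444
  E → positive
Point 3:
  φ: 11° + 23/60 + 57.8/3600 = 11 + 0.383333 + 0.016056 = 11.3993889
  S → negative
  Lon: 46° + 55/60 + 30.8/3600 = 46 + 0.916667 + 0.008556 = 46.9252222
  hemisphere W, so the sign is −
Point 4:
  Lat: split at 2 digits → 60° and 8.1352′; 60 + 8.1352/60 = 60.1355867
  hemisphere S, so the sign is −
  Lon: split at 3 digits → 012° and 6.5697′; 12 + 6.5697/60 = 12.1094950
  W ⇒ negate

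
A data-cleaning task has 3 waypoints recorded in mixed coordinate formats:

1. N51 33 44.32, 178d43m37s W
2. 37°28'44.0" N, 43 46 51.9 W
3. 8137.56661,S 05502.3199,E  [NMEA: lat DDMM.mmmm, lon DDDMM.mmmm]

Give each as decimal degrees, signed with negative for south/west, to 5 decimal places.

1. 51.56231, -178.72694
2. 37.47889, -43.78108
3. -81.62611, 55.03867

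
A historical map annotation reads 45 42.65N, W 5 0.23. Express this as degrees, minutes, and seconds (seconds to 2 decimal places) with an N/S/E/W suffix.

45°42′39.00″ N, 5°00′13.80″ W

φ: 42.65000′ → 42′ and 0.65000 × 60 = 39.0000″
λ: fractional minutes 0.23000 × 60 = 13.8000″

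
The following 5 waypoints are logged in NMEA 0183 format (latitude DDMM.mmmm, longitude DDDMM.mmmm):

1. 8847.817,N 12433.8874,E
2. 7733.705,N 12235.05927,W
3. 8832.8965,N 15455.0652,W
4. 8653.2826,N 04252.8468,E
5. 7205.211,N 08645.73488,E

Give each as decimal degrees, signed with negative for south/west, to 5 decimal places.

Point 1:
  φ: split at 2 digits → 88° and 47.817′; 88 + 47.817/60 = 88.796950
  N ⇒ keep positive
  Longitude: degrees = first 3 digits = 124, minutes = 33.8874; 124 + 33.8874/60 = 124.564790
  E → positive
Point 2:
  Lat: degrees = first 2 digits = 77, minutes = 33.705; 77 + 33.705/60 = 77.561750
  N → positive
  λ: split at 3 digits → 122° and 35.05927′; 122 + 35.05927/60 = 122.584321
  W ⇒ negate
Point 3:
  Lat: split at 2 digits → 88° and 32.8965′; 88 + 32.8965/60 = 88.548275
  N → positive
  λ: degrees = first 3 digits = 154, minutes = 55.0652; 154 + 55.0652/60 = 154.917753
  W ⇒ negate
Point 4:
  Lat: split at 2 digits → 86° and 53.2826′; 86 + 53.2826/60 = 86.888043
  N → positive
  Longitude: split at 3 digits → 042° and 52.8468′; 42 + 52.8468/60 = 42.880780
  E → positive
Point 5:
  Lat: degrees = first 2 digits = 72, minutes = 5.211; 72 + 5.211/60 = 72.086850
  N → positive
  Lon: degrees = first 3 digits = 86, minutes = 45.73488; 86 + 45.73488/60 = 86.762248
  E ⇒ keep positive

1. 88.79695, 124.56479
2. 77.56175, -122.58432
3. 88.54828, -154.91775
4. 86.88804, 42.88078
5. 72.08685, 86.76225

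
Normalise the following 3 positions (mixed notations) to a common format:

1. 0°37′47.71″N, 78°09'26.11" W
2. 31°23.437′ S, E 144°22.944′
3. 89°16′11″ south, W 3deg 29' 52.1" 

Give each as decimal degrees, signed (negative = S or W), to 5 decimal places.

1. 0.62992, -78.15725
2. -31.39062, 144.38240
3. -89.26972, -3.49781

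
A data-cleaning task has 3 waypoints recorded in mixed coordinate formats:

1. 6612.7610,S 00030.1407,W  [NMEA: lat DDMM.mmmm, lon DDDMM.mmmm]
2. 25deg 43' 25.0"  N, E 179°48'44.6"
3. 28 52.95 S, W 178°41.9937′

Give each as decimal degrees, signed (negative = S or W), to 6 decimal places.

1. -66.212683, -0.502345
2. 25.723611, 179.812389
3. -28.882500, -178.699895

Point 1:
  Lat: split at 2 digits → 66° and 12.761′; 66 + 12.761/60 = 66.2126833
  S → negative
  Longitude: split at 3 digits → 000° and 30.1407′; 0 + 30.1407/60 = 0.5023450
  W → negative
Point 2:
  Latitude: 25° + 43/60 + 25/3600 = 25 + 0.716667 + 0.006944 = 25.7236111
  N → positive
  Lon: 179 + 48/60 + 44.6/3600 = 179.8123889
  E ⇒ keep positive
Point 3:
  Latitude: 52.95′ = 0.882500°; total 28.8825000
  S ⇒ negate
  λ: 178 + 41.9937/60 = 178.6998950
  W ⇒ negate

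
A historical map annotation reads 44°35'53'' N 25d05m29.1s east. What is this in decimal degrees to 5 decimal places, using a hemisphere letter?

Latitude: 35′ + 53″ = 35.88333′; 44 + 35.88333/60 = 44.598056
Lon: 25° + 5/60 + 29.1/3600 = 25 + 0.083333 + 0.008083 = 25.091417

44.59806° N, 25.09142° E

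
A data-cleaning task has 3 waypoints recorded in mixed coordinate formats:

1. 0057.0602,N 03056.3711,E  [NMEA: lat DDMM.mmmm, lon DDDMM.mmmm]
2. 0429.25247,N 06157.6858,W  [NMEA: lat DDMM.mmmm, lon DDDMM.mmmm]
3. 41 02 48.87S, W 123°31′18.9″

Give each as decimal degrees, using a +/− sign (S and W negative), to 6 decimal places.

1. 0.951003, 30.939518
2. 4.487541, -61.961430
3. -41.046908, -123.521917

Point 1:
  Lat: split at 2 digits → 00° and 57.0602′; 0 + 57.0602/60 = 0.9510033
  N ⇒ keep positive
  λ: degrees = first 3 digits = 30, minutes = 56.3711; 30 + 56.3711/60 = 30.9395183
  E ⇒ keep positive
Point 2:
  φ: degrees = first 2 digits = 4, minutes = 29.25247; 4 + 29.25247/60 = 4.4875412
  N ⇒ keep positive
  λ: degrees = first 3 digits = 61, minutes = 57.6858; 61 + 57.6858/60 = 61.9614300
  W ⇒ negate
Point 3:
  Latitude: 2′ + 48.87″ = 2.81450′; 41 + 2.81450/60 = 41.0469083
  S → negative
  Lon: 31′ + 18.9″ = 31.31500′; 123 + 31.31500/60 = 123.5219167
  hemisphere W, so the sign is −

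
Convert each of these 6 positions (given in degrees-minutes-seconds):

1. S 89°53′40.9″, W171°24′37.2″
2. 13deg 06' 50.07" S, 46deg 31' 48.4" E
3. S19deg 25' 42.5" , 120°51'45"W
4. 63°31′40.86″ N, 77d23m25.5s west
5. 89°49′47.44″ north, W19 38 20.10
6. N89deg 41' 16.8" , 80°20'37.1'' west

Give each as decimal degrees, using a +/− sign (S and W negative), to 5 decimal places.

1. -89.89469, -171.41033
2. -13.11391, 46.53011
3. -19.42847, -120.86250
4. 63.52802, -77.39042
5. 89.82984, -19.63892
6. 89.68800, -80.34364

Point 1:
  Latitude: 89° + 53/60 + 40.9/3600 = 89 + 0.883333 + 0.011361 = 89.894694
  hemisphere S, so the sign is −
  Lon: 24′ + 37.2″ = 24.62000′; 171 + 24.62000/60 = 171.410333
  W ⇒ negate
Point 2:
  Latitude: 13 + 6/60 + 50.07/3600 = 13.113908
  hemisphere S, so the sign is −
  Longitude: 31′ + 48.4″ = 31.80667′; 46 + 31.80667/60 = 46.530111
  E ⇒ keep positive
Point 3:
  Lat: 25′ + 42.5″ = 25.70833′; 19 + 25.70833/60 = 19.428472
  S ⇒ negate
  λ: 120 + 51/60 + 45/3600 = 120.862500
  W → negative
Point 4:
  Latitude: 31′ + 40.86″ = 31.68100′; 63 + 31.68100/60 = 63.528017
  N ⇒ keep positive
  Lon: 23′ + 25.5″ = 23.42500′; 77 + 23.42500/60 = 77.390417
  W ⇒ negate
Point 5:
  Latitude: 89 + 49/60 + 47.44/3600 = 89.829844
  N ⇒ keep positive
  Lon: 38′ + 20.1″ = 38.33500′; 19 + 38.33500/60 = 19.638917
  hemisphere W, so the sign is −
Point 6:
  Latitude: 89° + 41/60 + 16.8/3600 = 89 + 0.683333 + 0.004667 = 89.688000
  N → positive
  λ: 80° + 20/60 + 37.1/3600 = 80 + 0.333333 + 0.010306 = 80.343639
  W → negative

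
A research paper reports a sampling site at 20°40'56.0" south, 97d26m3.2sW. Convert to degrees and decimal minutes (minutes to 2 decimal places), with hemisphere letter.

20° 40.93′ S, 97° 26.05′ W

Latitude: 40 + 56/60 = 40.9333′
Lon: 26 + 3.2/60 = 26.0533′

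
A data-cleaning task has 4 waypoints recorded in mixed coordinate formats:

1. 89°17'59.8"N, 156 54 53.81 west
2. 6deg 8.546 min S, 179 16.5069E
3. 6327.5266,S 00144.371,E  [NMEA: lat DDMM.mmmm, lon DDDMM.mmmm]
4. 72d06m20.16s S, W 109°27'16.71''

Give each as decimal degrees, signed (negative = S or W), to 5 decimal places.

Point 1:
  Latitude: 89 + 17/60 + 59.8/3600 = 89.299944
  N ⇒ keep positive
  Longitude: 156° + 54/60 + 53.81/3600 = 156 + 0.900000 + 0.014947 = 156.914947
  W ⇒ negate
Point 2:
  Latitude: 6 + 8.546/60 = 6.142433
  S → negative
  Lon: 16.5069′ = 0.275115°; total 179.275115
  E → positive
Point 3:
  Lat: degrees = first 2 digits = 63, minutes = 27.5266; 63 + 27.5266/60 = 63.458777
  hemisphere S, so the sign is −
  Longitude: degrees = first 3 digits = 1, minutes = 44.371; 1 + 44.371/60 = 1.739517
  E → positive
Point 4:
  φ: 72° + 6/60 + 20.16/3600 = 72 + 0.100000 + 0.005600 = 72.105600
  hemisphere S, so the sign is −
  Longitude: 109 + 27/60 + 16.71/3600 = 109.454642
  hemisphere W, so the sign is −

1. 89.29994, -156.91495
2. -6.14243, 179.27512
3. -63.45878, 1.73952
4. -72.10560, -109.45464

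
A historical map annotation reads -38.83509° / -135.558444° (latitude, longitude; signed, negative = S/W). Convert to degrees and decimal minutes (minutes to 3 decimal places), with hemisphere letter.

38° 50.105′ S, 135° 33.507′ W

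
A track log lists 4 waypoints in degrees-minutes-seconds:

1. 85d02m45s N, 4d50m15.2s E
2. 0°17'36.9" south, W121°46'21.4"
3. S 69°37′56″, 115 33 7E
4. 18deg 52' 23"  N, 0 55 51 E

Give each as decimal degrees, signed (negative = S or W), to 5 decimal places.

Point 1:
  Lat: 2′ + 45″ = 2.75000′; 85 + 2.75000/60 = 85.045833
  N → positive
  Longitude: 4 + 50/60 + 15.2/3600 = 4.837556
  E ⇒ keep positive
Point 2:
  φ: 17′ + 36.9″ = 17.61500′; 0 + 17.61500/60 = 0.293583
  hemisphere S, so the sign is −
  Lon: 121 + 46/60 + 21.4/3600 = 121.772611
  hemisphere W, so the sign is −
Point 3:
  Lat: 69 + 37/60 + 56/3600 = 69.632222
  S → negative
  Longitude: 115° + 33/60 + 7/3600 = 115 + 0.550000 + 0.001944 = 115.551944
  E ⇒ keep positive
Point 4:
  φ: 52′ + 23″ = 52.38333′; 18 + 52.38333/60 = 18.873056
  N ⇒ keep positive
  Longitude: 0 + 55/60 + 51/3600 = 0.930833
  E → positive

1. 85.04583, 4.83756
2. -0.29358, -121.77261
3. -69.63222, 115.55194
4. 18.87306, 0.93083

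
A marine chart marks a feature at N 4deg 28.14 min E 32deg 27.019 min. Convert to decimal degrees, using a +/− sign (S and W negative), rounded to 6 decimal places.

φ: 28.14′ = 0.469000°; total 4.4690000
N ⇒ keep positive
Longitude: 27.019′ = 0.450317°; total 32.4503167
E → positive

4.469000, 32.450317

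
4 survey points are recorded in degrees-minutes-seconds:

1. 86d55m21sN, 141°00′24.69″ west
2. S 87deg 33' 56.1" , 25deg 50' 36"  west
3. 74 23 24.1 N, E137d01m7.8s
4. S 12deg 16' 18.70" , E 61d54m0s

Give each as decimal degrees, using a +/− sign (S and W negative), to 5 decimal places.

1. 86.92250, -141.00686
2. -87.56558, -25.84333
3. 74.39003, 137.01883
4. -12.27186, 61.90000

Point 1:
  φ: 86° + 55/60 + 21/3600 = 86 + 0.916667 + 0.005833 = 86.922500
  N ⇒ keep positive
  Lon: 141° + 0/60 + 24.69/3600 = 141 + 0.000000 + 0.006858 = 141.006858
  W ⇒ negate
Point 2:
  Latitude: 87 + 33/60 + 56.1/3600 = 87.565583
  S → negative
  λ: 25° + 50/60 + 36/3600 = 25 + 0.833333 + 0.010000 = 25.843333
  W ⇒ negate
Point 3:
  φ: 23′ + 24.1″ = 23.40167′; 74 + 23.40167/60 = 74.390028
  N ⇒ keep positive
  λ: 137 + 1/60 + 7.8/3600 = 137.018833
  E → positive
Point 4:
  Lat: 12 + 16/60 + 18.7/3600 = 12.271861
  hemisphere S, so the sign is −
  Longitude: 61 + 54/60 + 0/3600 = 61.900000
  E ⇒ keep positive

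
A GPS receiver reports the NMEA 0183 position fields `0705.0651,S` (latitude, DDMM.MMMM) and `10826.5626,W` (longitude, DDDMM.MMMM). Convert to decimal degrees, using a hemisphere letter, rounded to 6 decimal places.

φ: split at 2 digits → 07° and 5.0651′; 7 + 5.0651/60 = 7.0844183
λ: degrees = first 3 digits = 108, minutes = 26.5626; 108 + 26.5626/60 = 108.4427100

7.084418° S, 108.442710° W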